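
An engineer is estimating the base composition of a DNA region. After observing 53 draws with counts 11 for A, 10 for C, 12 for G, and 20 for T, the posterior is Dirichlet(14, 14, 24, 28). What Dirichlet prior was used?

For a Dirichlet(α) prior with multinomial counts c, the posterior is Dirichlet(α + c) componentwise.
Subtract each count from the matching posterior parameter: 14−11=3, 14−10=4, 24−12=12, 28−20=8.

Dirichlet(3, 4, 12, 8)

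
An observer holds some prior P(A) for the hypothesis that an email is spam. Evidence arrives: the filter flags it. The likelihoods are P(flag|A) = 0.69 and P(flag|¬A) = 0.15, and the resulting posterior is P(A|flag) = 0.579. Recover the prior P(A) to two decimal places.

P(A) = 0.23

Bayes' rule in odds form gives O(A|E) = O(A)·[P(E|A)/P(E|¬A)], hence O(A) = O(A|E)/LR.
Posterior odds = 0.579/(1−0.579) = 1.3753. LR = 0.69/0.15 = 4.6000.
Prior odds = 1.3753/4.6000 = 0.2990, so P(A) = 0.2990/(1+0.2990) ≈ 0.23.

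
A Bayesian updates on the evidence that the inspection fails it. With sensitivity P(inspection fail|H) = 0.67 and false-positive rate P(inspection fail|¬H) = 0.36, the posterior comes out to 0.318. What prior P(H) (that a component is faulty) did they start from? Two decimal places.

Bayes' rule in odds form gives O(H|E) = O(H)·[P(E|H)/P(E|¬H)], hence O(H) = O(H|E)/LR.
Posterior odds = 0.318/(1−0.318) = 0.4663. LR = 0.67/0.36 = 1.8611.
Prior odds = 0.4663/1.8611 = 0.2506, so P(H) = 0.2506/(1+0.2506) ≈ 0.20.

P(H) = 0.20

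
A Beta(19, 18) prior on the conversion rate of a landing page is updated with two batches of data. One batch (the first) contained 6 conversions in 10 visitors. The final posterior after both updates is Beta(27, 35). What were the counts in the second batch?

2 conversions and 13 bounces

Sequential conjugate updates are equivalent to a single update on the pooled data, so total successes = posterior α − prior α and total failures = posterior β − prior β.
Total across both batches: 27−19=8 conversions, 35−18=17 bounces.
Subtract the first batch: 8−6=2 conversions and 17−4=13 bounces.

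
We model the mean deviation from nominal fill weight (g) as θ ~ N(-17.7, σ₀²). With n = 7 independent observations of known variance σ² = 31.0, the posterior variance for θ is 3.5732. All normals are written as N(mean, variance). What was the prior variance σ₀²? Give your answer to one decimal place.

Posterior precision equals prior precision plus data precision: 1/σ_n² = 1/σ₀² + n/σ².
So 1/σ₀² = 1/3.5732 − 7/31.0 = 0.279861 − 0.225806 = 0.054055.
Hence σ₀² = 1/0.054055 ≈ 18.5.

σ₀² = 18.5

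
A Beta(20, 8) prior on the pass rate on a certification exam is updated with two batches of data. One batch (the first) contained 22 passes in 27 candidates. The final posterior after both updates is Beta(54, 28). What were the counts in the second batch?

12 passes and 15 failures

Sequential conjugate updates are equivalent to a single update on the pooled data, so total successes = posterior α − prior α and total failures = posterior β − prior β.
Total across both batches: 54−20=34 passes, 28−8=20 failures.
Subtract the first batch: 34−22=12 passes and 20−5=15 failures.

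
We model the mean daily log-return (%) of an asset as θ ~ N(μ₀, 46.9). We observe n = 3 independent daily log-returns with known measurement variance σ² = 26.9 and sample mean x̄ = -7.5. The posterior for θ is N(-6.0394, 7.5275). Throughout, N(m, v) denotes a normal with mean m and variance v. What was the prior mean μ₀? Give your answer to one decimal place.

With known observation variance, the Normal–Normal posterior has precision τ_n = τ₀ + n/σ² and mean μ_n = (τ₀μ₀ + (n/σ²)x̄)/τ_n.
Here τ₀ = 1/46.9 = 0.021322 and τ_data = 3/26.9 = 0.111524, so τ_n = 0.132846.
Rearranging for μ₀: μ₀ = (μ_n·τ_n − τ_data·x̄)/τ₀ = (-6.0394·0.132846 − 0.111524·-7.5) / 0.021322 = 0.034120/0.021322 ≈ 1.6.

μ₀ = 1.6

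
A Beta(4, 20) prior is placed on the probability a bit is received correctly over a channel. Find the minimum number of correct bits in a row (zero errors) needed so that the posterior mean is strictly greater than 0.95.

k = 377

After k correct bits and 0 errors the posterior is Beta(4+k, 20), with mean (4+k)/(4+20+k).
Set (4+k)/(24+k) > 0.95 and solve: k > (0.95·24 − 4)/(1 − 0.95) = 376.000.
The smallest integer exceeding 376.000 is 377, and checking k=377: (381)/(401) = 0.9501 > 0.95.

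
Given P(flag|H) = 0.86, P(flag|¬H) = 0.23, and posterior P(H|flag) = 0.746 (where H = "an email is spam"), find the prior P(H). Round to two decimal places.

P(H) = 0.44

Bayes' rule in odds form gives O(H|E) = O(H)·[P(E|H)/P(E|¬H)], hence O(H) = O(H|E)/LR.
Posterior odds = 0.746/(1−0.746) = 2.9370. LR = 0.86/0.23 = 3.7391.
Prior odds = 2.9370/3.7391 = 0.7855, so P(H) = 0.7855/(1+0.7855) ≈ 0.44.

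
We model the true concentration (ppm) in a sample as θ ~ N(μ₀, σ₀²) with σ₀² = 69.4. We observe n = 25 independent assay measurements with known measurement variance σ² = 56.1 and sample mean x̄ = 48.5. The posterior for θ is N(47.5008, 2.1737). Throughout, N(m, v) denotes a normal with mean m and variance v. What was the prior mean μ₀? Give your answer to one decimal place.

μ₀ = 16.6

The posterior mean is a precision-weighted average: μ_n = (τ₀μ₀ + τ_data·x̄)/(τ₀+τ_data), with τ₀=1/σ₀² and τ_data=n/σ².
Here τ₀ = 1/69.4 = 0.014409 and τ_data = 25/56.1 = 0.445633, so τ_n = 0.460042.
Rearranging for μ₀: μ₀ = (μ_n·τ_n − τ_data·x̄)/τ₀ = (47.5008·0.460042 − 0.445633·48.5) / 0.014409 = 0.239163/0.014409 ≈ 16.6.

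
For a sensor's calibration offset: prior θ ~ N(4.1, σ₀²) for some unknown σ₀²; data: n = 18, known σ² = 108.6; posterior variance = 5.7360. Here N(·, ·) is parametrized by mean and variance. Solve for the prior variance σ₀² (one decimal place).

σ₀² = 116.4

For the Normal–Normal model with known σ², precisions add: τ_n = τ₀ + n/σ².
So 1/σ₀² = 1/5.7360 − 18/108.6 = 0.174338 − 0.165746 = 0.008592.
Hence σ₀² = 1/0.008592 ≈ 116.4.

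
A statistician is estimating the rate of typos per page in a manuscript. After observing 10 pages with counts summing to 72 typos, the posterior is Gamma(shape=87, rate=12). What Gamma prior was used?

Gamma–Poisson conjugacy: posterior shape = α + Σxᵢ, posterior rate = β + n.
So α = 87 − 72 = 15 and β = 12 − 10 = 2.

Gamma(shape=15, rate=2)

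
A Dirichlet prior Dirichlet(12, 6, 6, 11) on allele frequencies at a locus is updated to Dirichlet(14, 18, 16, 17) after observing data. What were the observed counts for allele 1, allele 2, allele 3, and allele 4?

For a Dirichlet(α) prior with multinomial counts c, the posterior is Dirichlet(α + c) componentwise.
Counts are posterior − prior componentwise: 14−12=2, 18−6=12, 16−6=10, 17−11=6.

counts (2, 12, 10, 6)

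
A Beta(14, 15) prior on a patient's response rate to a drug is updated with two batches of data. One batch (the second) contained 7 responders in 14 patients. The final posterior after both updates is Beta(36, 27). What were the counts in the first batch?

Because Beta–binomial updating is additive in the counts, the combined data contributed (α_post−α_prior, β_post−β_prior) successes and failures.
Total across both batches: 36−14=22 responders, 27−15=12 non-responders.
Subtract the second batch: 22−7=15 responders and 12−7=5 non-responders.

15 responders and 5 non-responders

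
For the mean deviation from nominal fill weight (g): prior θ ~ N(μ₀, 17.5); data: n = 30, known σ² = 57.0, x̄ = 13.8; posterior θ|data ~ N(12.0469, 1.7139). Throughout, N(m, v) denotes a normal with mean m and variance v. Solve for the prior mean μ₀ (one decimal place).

With known observation variance, the Normal–Normal posterior has precision τ_n = τ₀ + n/σ² and mean μ_n = (τ₀μ₀ + (n/σ²)x̄)/τ_n.
Here τ₀ = 1/17.5 = 0.057143 and τ_data = 30/57.0 = 0.526316, so τ_n = 0.583459.
Rearranging for μ₀: μ₀ = (μ_n·τ_n − τ_data·x̄)/τ₀ = (12.0469·0.583459 − 0.526316·13.8) / 0.057143 = -0.234289/0.057143 ≈ -4.1.

μ₀ = -4.1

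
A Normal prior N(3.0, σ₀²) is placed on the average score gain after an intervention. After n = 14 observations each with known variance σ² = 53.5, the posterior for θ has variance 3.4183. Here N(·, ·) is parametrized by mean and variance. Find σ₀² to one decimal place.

Posterior precision equals prior precision plus data precision: 1/σ_n² = 1/σ₀² + n/σ².
So 1/σ₀² = 1/3.4183 − 14/53.5 = 0.292543 − 0.261682 = 0.030861.
Hence σ₀² = 1/0.030861 ≈ 32.4.

σ₀² = 32.4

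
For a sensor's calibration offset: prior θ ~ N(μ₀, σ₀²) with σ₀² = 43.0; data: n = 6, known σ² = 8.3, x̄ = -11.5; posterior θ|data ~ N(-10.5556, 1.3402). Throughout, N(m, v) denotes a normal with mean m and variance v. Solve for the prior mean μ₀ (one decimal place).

With known observation variance, the Normal–Normal posterior has precision τ_n = τ₀ + n/σ² and mean μ_n = (τ₀μ₀ + (n/σ²)x̄)/τ_n.
Here τ₀ = 1/43.0 = 0.023256 and τ_data = 6/8.3 = 0.722892, so τ_n = 0.746148.
Rearranging for μ₀: μ₀ = (μ_n·τ_n − τ_data·x̄)/τ₀ = (-10.5556·0.746148 − 0.722892·-11.5) / 0.023256 = 0.437218/0.023256 ≈ 18.8.

μ₀ = 18.8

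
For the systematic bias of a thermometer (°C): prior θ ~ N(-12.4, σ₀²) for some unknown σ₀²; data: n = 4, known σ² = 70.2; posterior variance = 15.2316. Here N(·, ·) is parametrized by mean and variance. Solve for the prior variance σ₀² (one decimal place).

σ₀² = 115.3

For the Normal–Normal model with known σ², precisions add: τ_n = τ₀ + n/σ².
So 1/σ₀² = 1/15.2316 − 4/70.2 = 0.065653 − 0.056980 = 0.008673.
Hence σ₀² = 1/0.008673 ≈ 115.3.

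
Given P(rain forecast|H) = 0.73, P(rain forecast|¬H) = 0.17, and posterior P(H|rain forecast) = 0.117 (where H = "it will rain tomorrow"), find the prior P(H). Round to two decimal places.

Bayes' rule in odds form gives O(H|E) = O(H)·[P(E|H)/P(E|¬H)], hence O(H) = O(H|E)/LR.
Posterior odds = 0.117/(1−0.117) = 0.1325. LR = 0.73/0.17 = 4.2941.
Prior odds = 0.1325/4.2941 = 0.0309, so P(H) = 0.0309/(1+0.0309) ≈ 0.03.

P(H) = 0.03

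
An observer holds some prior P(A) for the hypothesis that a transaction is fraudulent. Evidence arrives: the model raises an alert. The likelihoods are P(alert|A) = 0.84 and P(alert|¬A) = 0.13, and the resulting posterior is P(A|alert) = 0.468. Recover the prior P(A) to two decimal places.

P(A) = 0.12

In odds form, posterior odds = prior odds × likelihood ratio, so prior odds = posterior odds ÷ LR.
Posterior odds = 0.468/(1−0.468) = 0.8797. LR = 0.84/0.13 = 6.4615.
Prior odds = 0.8797/6.4615 = 0.1361, so P(A) = 0.1361/(1+0.1361) ≈ 0.12.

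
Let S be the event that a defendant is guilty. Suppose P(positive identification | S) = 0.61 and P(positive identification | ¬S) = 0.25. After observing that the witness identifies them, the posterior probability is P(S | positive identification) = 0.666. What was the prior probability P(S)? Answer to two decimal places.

In odds form, posterior odds = prior odds × likelihood ratio, so prior odds = posterior odds ÷ LR.
Posterior odds = 0.666/(1−0.666) = 1.9940. LR = 0.61/0.25 = 2.4400.
Prior odds = 1.9940/2.4400 = 0.8172, so P(S) = 0.8172/(1+0.8172) ≈ 0.45.

P(S) = 0.45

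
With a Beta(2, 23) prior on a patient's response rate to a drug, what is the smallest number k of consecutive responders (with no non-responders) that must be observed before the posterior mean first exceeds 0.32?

After k responders and 0 non-responders the posterior is Beta(2+k, 23), with mean (2+k)/(2+23+k).
Set (2+k)/(25+k) > 0.32 and solve: k > (0.32·25 − 2)/(1 − 0.32) = 8.824.
The smallest integer exceeding 8.824 is 9, and checking k=9: (11)/(34) = 0.3235 > 0.32.

k = 9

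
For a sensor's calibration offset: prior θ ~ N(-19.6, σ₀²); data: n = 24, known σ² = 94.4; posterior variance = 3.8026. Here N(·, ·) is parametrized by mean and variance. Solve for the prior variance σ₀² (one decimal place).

σ₀² = 114.4

Posterior precision equals prior precision plus data precision: 1/σ_n² = 1/σ₀² + n/σ².
So 1/σ₀² = 1/3.8026 − 24/94.4 = 0.262978 − 0.254237 = 0.008741.
Hence σ₀² = 1/0.008741 ≈ 114.4.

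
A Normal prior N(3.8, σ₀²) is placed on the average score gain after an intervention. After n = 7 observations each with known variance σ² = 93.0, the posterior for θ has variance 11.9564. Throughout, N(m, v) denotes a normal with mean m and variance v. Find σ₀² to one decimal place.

Posterior precision equals prior precision plus data precision: 1/σ_n² = 1/σ₀² + n/σ².
So 1/σ₀² = 1/11.9564 − 7/93.0 = 0.083637 − 0.075269 = 0.008368.
Hence σ₀² = 1/0.008368 ≈ 119.5.

σ₀² = 119.5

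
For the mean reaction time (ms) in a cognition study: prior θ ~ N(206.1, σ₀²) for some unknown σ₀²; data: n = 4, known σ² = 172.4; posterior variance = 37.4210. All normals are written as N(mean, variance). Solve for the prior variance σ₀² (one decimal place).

Posterior precision equals prior precision plus data precision: 1/σ_n² = 1/σ₀² + n/σ².
So 1/σ₀² = 1/37.4210 − 4/172.4 = 0.026723 − 0.023202 = 0.003521.
Hence σ₀² = 1/0.003521 ≈ 284.0.

σ₀² = 284.0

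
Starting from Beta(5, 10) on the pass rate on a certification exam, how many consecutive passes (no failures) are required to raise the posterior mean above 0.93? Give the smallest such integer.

k = 128

After k passes and 0 failures the posterior is Beta(5+k, 10), with mean (5+k)/(5+10+k).
Set (5+k)/(15+k) > 0.93 and solve: k > (0.93·15 − 5)/(1 − 0.93) = 127.857.
The smallest integer exceeding 127.857 is 128, and checking k=128: (133)/(143) = 0.9301 > 0.93.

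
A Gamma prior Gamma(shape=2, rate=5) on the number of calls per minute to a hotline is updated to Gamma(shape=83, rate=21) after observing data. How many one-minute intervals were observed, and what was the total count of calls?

Gamma–Poisson conjugacy: posterior shape = α + Σxᵢ, posterior rate = β + n.
Matching: Σxᵢ = 83 − 2 = 81 and n = 21 − 5 = 16.

n = 16 one-minute intervals with total 81 calls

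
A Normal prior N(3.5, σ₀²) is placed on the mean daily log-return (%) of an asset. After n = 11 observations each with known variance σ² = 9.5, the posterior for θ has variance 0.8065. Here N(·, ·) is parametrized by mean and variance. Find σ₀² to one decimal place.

Posterior precision equals prior precision plus data precision: 1/σ_n² = 1/σ₀² + n/σ².
So 1/σ₀² = 1/0.8065 − 11/9.5 = 1.239926 − 1.157895 = 0.082031.
Hence σ₀² = 1/0.082031 ≈ 12.2.

σ₀² = 12.2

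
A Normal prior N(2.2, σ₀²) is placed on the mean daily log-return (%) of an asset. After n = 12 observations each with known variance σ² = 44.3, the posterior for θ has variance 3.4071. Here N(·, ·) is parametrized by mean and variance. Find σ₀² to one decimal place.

σ₀² = 44.2

Posterior precision equals prior precision plus data precision: 1/σ_n² = 1/σ₀² + n/σ².
So 1/σ₀² = 1/3.4071 − 12/44.3 = 0.293505 − 0.270880 = 0.022625.
Hence σ₀² = 1/0.022625 ≈ 44.2.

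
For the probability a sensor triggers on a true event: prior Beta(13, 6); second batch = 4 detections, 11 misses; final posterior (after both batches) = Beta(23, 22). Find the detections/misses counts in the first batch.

6 detections and 5 misses

Sequential conjugate updates are equivalent to a single update on the pooled data, so total successes = posterior α − prior α and total failures = posterior β − prior β.
Total across both batches: 23−13=10 detections, 22−6=16 misses.
Subtract the second batch: 10−4=6 detections and 16−11=5 misses.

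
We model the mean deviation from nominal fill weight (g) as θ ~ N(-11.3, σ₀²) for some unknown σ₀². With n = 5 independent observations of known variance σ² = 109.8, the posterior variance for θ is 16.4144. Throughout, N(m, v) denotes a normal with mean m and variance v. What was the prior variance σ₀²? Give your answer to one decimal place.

σ₀² = 65.0

Posterior precision equals prior precision plus data precision: 1/σ_n² = 1/σ₀² + n/σ².
So 1/σ₀² = 1/16.4144 − 5/109.8 = 0.060922 − 0.045537 = 0.015385.
Hence σ₀² = 1/0.015385 ≈ 65.0.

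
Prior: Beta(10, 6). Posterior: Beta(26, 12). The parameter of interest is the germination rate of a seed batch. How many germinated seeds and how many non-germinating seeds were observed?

16 germinated seeds and 6 non-germinating seeds

A Beta(a, b) prior with s successes and f failures in binomial data gives a Beta(a+s, b+f) posterior.
Match parameters: s=26−10=16, f=12−6=6.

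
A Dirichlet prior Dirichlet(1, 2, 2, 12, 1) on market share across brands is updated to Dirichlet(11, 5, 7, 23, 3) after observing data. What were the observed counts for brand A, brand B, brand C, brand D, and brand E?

counts (10, 3, 5, 11, 2)

For a Dirichlet(α) prior with multinomial counts c, the posterior is Dirichlet(α + c) componentwise.
Counts are posterior − prior componentwise: 11−1=10, 5−2=3, 7−2=5, 23−12=11, 3−1=2.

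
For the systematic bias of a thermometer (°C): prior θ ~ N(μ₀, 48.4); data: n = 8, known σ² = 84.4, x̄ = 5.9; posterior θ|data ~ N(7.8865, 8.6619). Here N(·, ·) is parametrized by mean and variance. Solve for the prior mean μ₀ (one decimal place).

μ₀ = 17.0

With known observation variance, the Normal–Normal posterior has precision τ_n = τ₀ + n/σ² and mean μ_n = (τ₀μ₀ + (n/σ²)x̄)/τ_n.
Here τ₀ = 1/48.4 = 0.020661 and τ_data = 8/84.4 = 0.094787, so τ_n = 0.115448.
Rearranging for μ₀: μ₀ = (μ_n·τ_n − τ_data·x̄)/τ₀ = (7.8865·0.115448 − 0.094787·5.9) / 0.020661 = 0.351237/0.020661 ≈ 17.0.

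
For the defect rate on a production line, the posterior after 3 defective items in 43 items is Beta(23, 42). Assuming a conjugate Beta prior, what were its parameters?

Beta is conjugate to the binomial likelihood: posterior = Beta(a+s, b+f).
Subtract the data counts: 23−3=20, 42−40=2.

Beta(20, 2)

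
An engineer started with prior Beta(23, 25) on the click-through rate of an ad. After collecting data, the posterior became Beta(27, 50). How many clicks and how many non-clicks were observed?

4 clicks and 25 non-clicks

A Beta(α, β) prior with s successes and f failures in binomial data gives a Beta(α+s, β+f) posterior.
Match parameters: s=27−23=4, f=50−25=25.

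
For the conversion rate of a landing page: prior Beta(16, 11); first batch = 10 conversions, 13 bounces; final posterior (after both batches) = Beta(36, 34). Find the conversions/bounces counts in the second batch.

10 conversions and 10 bounces

Because Beta–binomial updating is additive in the counts, the combined data contributed (α_post−α_prior, β_post−β_prior) successes and failures.
Total across both batches: 36−16=20 conversions, 34−11=23 bounces.
Subtract the first batch: 20−10=10 conversions and 23−13=10 bounces.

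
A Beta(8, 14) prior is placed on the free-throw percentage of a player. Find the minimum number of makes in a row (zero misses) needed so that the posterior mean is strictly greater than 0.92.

k = 154

After k makes and 0 misses the posterior is Beta(8+k, 14), with mean (8+k)/(8+14+k).
Set (8+k)/(22+k) > 0.92 and solve: k > (0.92·22 − 8)/(1 − 0.92) = 153.000.
The smallest integer exceeding 153.000 is 154, and checking k=154: (162)/(176) = 0.9205 > 0.92.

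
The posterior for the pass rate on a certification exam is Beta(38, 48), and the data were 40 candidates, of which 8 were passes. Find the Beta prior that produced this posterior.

A Beta(a, b) prior with s successes and f failures in binomial data gives a Beta(a+s, b+f) posterior.
So a = 38 − 8 = 30 and b = 48 − 32 = 16.

Beta(30, 16)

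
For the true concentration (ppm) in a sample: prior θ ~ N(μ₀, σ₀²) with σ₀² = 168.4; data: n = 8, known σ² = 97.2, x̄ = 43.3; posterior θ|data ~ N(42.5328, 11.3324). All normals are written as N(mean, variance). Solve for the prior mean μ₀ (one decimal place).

With known observation variance, the Normal–Normal posterior has precision τ_n = τ₀ + n/σ² and mean μ_n = (τ₀μ₀ + (n/σ²)x̄)/τ_n.
Here τ₀ = 1/168.4 = 0.005938 and τ_data = 8/97.2 = 0.082305, so τ_n = 0.088243.
Rearranging for μ₀: μ₀ = (μ_n·τ_n − τ_data·x̄)/τ₀ = (42.5328·0.088243 − 0.082305·43.3) / 0.005938 = 0.189415/0.005938 ≈ 31.9.

μ₀ = 31.9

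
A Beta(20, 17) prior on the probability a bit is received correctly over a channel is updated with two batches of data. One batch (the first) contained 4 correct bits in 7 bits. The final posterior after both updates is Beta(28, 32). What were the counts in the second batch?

Sequential conjugate updates are equivalent to a single update on the pooled data, so total successes = posterior α − prior α and total failures = posterior β − prior β.
Total across both batches: 28−20=8 correct bits, 32−17=15 errors.
Subtract the first batch: 8−4=4 correct bits and 15−3=12 errors.

4 correct bits and 12 errors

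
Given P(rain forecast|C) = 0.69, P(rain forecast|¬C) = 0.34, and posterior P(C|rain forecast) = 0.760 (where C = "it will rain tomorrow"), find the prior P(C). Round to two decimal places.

P(C) = 0.61

In odds form, posterior odds = prior odds × likelihood ratio, so prior odds = posterior odds ÷ LR.
Posterior odds = 0.760/(1−0.760) = 3.1667. LR = 0.69/0.34 = 2.0294.
Prior odds = 3.1667/2.0294 = 1.5604, so P(C) = 1.5604/(1+1.5604) ≈ 0.61.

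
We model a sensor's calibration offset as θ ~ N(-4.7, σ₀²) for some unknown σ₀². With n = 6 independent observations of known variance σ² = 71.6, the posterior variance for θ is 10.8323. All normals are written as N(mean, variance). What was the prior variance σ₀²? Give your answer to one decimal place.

σ₀² = 117.4

Posterior precision equals prior precision plus data precision: 1/σ_n² = 1/σ₀² + n/σ².
So 1/σ₀² = 1/10.8323 − 6/71.6 = 0.092316 − 0.083799 = 0.008517.
Hence σ₀² = 1/0.008517 ≈ 117.4.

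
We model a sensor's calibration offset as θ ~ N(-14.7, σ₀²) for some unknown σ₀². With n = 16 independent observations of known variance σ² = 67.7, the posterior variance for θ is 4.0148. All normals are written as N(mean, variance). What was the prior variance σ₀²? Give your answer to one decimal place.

σ₀² = 78.5

Posterior precision equals prior precision plus data precision: 1/σ_n² = 1/σ₀² + n/σ².
So 1/σ₀² = 1/4.0148 − 16/67.7 = 0.249078 − 0.236337 = 0.012741.
Hence σ₀² = 1/0.012741 ≈ 78.5.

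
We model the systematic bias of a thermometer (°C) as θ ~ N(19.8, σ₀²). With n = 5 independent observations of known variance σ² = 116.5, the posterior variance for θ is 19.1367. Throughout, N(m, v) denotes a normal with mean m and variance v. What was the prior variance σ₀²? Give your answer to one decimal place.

σ₀² = 107.1

For the Normal–Normal model with known σ², precisions add: τ_n = τ₀ + n/σ².
So 1/σ₀² = 1/19.1367 − 5/116.5 = 0.052256 − 0.042918 = 0.009338.
Hence σ₀² = 1/0.009338 ≈ 107.1.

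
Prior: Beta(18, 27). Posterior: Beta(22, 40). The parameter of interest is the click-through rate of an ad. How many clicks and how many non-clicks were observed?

4 clicks and 13 non-clicks

Under Beta–binomial conjugacy the posterior parameters are (a+s, b+f).
Match parameters: s=22−18=4, f=40−27=13.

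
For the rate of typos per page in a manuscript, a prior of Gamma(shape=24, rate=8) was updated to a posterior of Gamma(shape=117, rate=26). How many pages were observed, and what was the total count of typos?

n = 18 pages with total 93 typos

A Gamma(α, β) prior (rate parametrization) on a Poisson rate with n observations summing to S gives posterior Gamma(α+S, β+n).
Matching: Σxᵢ = 117 − 24 = 93 and n = 26 − 8 = 18.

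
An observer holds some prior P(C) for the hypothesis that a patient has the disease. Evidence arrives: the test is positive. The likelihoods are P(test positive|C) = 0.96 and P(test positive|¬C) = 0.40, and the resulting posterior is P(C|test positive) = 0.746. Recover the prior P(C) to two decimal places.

P(C) = 0.55

In odds form, posterior odds = prior odds × likelihood ratio, so prior odds = posterior odds ÷ LR.
Posterior odds = 0.746/(1−0.746) = 2.9370. LR = 0.96/0.40 = 2.4000.
Prior odds = 2.9370/2.4000 = 1.2237, so P(C) = 1.2237/(1+1.2237) ≈ 0.55.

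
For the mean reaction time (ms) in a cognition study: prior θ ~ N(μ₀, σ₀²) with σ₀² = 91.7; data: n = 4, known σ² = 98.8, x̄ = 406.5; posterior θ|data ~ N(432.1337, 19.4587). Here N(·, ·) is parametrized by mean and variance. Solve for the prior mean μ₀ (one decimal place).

The posterior mean is a precision-weighted average: μ_n = (τ₀μ₀ + τ_data·x̄)/(τ₀+τ_data), with τ₀=1/σ₀² and τ_data=n/σ².
Here τ₀ = 1/91.7 = 0.010905 and τ_data = 4/98.8 = 0.040486, so τ_n = 0.051391.
Rearranging for μ₀: μ₀ = (μ_n·τ_n − τ_data·x̄)/τ₀ = (432.1337·0.051391 − 0.040486·406.5) / 0.010905 = 5.750224/0.010905 ≈ 527.3.

μ₀ = 527.3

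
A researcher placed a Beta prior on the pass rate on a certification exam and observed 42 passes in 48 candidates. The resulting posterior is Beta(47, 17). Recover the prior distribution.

Beta(5, 11)

Beta is conjugate to the binomial likelihood: posterior = Beta(a+s, b+f).
So a = 47 − 42 = 5 and b = 17 − 6 = 11.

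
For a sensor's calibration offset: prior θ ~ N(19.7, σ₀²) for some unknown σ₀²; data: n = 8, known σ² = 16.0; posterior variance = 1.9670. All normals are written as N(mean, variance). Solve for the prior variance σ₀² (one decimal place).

For the Normal–Normal model with known σ², precisions add: τ_n = τ₀ + n/σ².
So 1/σ₀² = 1/1.9670 − 8/16.0 = 0.508388 − 0.500000 = 0.008388.
Hence σ₀² = 1/0.008388 ≈ 119.2.

σ₀² = 119.2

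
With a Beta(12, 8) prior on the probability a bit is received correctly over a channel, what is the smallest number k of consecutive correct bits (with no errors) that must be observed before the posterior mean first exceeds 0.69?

k = 6

After k correct bits and 0 errors the posterior is Beta(12+k, 8), with mean (12+k)/(12+8+k).
Set (12+k)/(20+k) > 0.69 and solve: k > (0.69·20 − 12)/(1 − 0.69) = 5.806.
The smallest integer exceeding 5.806 is 6.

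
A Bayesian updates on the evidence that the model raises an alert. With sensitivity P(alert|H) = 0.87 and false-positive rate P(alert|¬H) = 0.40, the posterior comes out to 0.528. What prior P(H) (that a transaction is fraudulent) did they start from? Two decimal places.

P(H) = 0.34

In odds form, posterior odds = prior odds × likelihood ratio, so prior odds = posterior odds ÷ LR.
Posterior odds = 0.528/(1−0.528) = 1.1186. LR = 0.87/0.40 = 2.1750.
Prior odds = 1.1186/2.1750 = 0.5143, so P(H) = 0.5143/(1+0.5143) ≈ 0.34.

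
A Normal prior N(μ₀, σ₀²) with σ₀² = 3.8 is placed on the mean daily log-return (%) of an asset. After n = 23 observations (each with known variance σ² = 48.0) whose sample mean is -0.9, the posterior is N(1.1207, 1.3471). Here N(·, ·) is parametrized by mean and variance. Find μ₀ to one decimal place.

The posterior mean is a precision-weighted average: μ_n = (τ₀μ₀ + τ_data·x̄)/(τ₀+τ_data), with τ₀=1/σ₀² and τ_data=n/σ².
Here τ₀ = 1/3.8 = 0.263158 and τ_data = 23/48.0 = 0.479167, so τ_n = 0.742325.
Rearranging for μ₀: μ₀ = (μ_n·τ_n − τ_data·x̄)/τ₀ = (1.1207·0.742325 − 0.479167·-0.9) / 0.263158 = 1.263174/0.263158 ≈ 4.8.

μ₀ = 4.8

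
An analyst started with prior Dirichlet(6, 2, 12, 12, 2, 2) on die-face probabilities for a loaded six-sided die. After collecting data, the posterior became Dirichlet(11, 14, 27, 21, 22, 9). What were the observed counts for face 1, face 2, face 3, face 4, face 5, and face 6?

For a Dirichlet(α) prior with multinomial counts c, the posterior is Dirichlet(α + c) componentwise.
Counts are posterior − prior componentwise: 11−6=5, 14−2=12, 27−12=15, 21−12=9, 22−2=20, 9−2=7.

counts (5, 12, 15, 9, 20, 7)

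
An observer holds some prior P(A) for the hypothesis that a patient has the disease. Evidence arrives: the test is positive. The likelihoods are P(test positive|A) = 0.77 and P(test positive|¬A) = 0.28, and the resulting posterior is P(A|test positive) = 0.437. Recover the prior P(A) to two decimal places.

P(A) = 0.22

Bayes' rule in odds form gives O(A|E) = O(A)·[P(E|A)/P(E|¬A)], hence O(A) = O(A|E)/LR.
Posterior odds = 0.437/(1−0.437) = 0.7762. LR = 0.77/0.28 = 2.7500.
Prior odds = 0.7762/2.7500 = 0.2823, so P(A) = 0.2823/(1+0.2823) ≈ 0.22.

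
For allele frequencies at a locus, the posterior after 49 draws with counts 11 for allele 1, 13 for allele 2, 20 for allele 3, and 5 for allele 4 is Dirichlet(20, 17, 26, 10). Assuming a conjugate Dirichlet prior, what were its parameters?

For a Dirichlet(α) prior with multinomial counts c, the posterior is Dirichlet(α + c) componentwise.
Subtract each count from the matching posterior parameter: 20−11=9, 17−13=4, 26−20=6, 10−5=5.

Dirichlet(9, 4, 6, 5)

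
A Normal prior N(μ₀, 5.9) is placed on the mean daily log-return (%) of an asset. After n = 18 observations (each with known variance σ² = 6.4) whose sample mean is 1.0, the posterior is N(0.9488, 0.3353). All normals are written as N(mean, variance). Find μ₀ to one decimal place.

μ₀ = 0.1

With known observation variance, the Normal–Normal posterior has precision τ_n = τ₀ + n/σ² and mean μ_n = (τ₀μ₀ + (n/σ²)x̄)/τ_n.
Here τ₀ = 1/5.9 = 0.169492 and τ_data = 18/6.4 = 2.812500, so τ_n = 2.981992.
Rearranging for μ₀: μ₀ = (μ_n·τ_n − τ_data·x̄)/τ₀ = (0.9488·2.981992 − 2.812500·1.0) / 0.169492 = 0.016814/0.169492 ≈ 0.1.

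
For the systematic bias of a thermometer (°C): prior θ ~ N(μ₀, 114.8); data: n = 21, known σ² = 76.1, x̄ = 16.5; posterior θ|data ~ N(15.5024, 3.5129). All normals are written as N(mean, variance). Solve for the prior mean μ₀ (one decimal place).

The posterior mean is a precision-weighted average: μ_n = (τ₀μ₀ + τ_data·x̄)/(τ₀+τ_data), with τ₀=1/σ₀² and τ_data=n/σ².
Here τ₀ = 1/114.8 = 0.008711 and τ_data = 21/76.1 = 0.275953, so τ_n = 0.284664.
Rearranging for μ₀: μ₀ = (μ_n·τ_n − τ_data·x̄)/τ₀ = (15.5024·0.284664 − 0.275953·16.5) / 0.008711 = -0.140249/0.008711 ≈ -16.1.

μ₀ = -16.1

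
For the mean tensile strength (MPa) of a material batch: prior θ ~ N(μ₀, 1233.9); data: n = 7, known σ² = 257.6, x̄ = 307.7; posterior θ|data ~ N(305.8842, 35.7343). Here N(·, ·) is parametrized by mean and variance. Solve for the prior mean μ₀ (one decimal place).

The posterior mean is a precision-weighted average: μ_n = (τ₀μ₀ + τ_data·x̄)/(τ₀+τ_data), with τ₀=1/σ₀² and τ_data=n/σ².
Here τ₀ = 1/1233.9 = 0.000810 and τ_data = 7/257.6 = 0.027174, so τ_n = 0.027984.
Rearranging for μ₀: μ₀ = (μ_n·τ_n − τ_data·x̄)/τ₀ = (305.8842·0.027984 − 0.027174·307.7) / 0.000810 = 0.198424/0.000810 ≈ 245.0.

μ₀ = 245.0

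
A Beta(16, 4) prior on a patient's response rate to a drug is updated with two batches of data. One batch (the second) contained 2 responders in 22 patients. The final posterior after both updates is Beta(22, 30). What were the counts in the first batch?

Sequential conjugate updates are equivalent to a single update on the pooled data, so total successes = posterior α − prior α and total failures = posterior β − prior β.
Total across both batches: 22−16=6 responders, 30−4=26 non-responders.
Subtract the second batch: 6−2=4 responders and 26−20=6 non-responders.

4 responders and 6 non-responders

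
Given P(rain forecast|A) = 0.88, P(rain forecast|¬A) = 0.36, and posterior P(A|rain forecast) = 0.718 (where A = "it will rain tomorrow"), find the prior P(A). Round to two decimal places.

In odds form, posterior odds = prior odds × likelihood ratio, so prior odds = posterior odds ÷ LR.
Posterior odds = 0.718/(1−0.718) = 2.5461. LR = 0.88/0.36 = 2.4444.
Prior odds = 2.5461/2.4444 = 1.0416, so P(A) = 1.0416/(1+1.0416) ≈ 0.51.

P(A) = 0.51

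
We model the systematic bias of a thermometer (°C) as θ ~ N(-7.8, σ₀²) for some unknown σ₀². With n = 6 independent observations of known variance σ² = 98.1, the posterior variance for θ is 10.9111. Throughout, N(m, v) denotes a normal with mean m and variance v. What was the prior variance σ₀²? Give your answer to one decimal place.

σ₀² = 32.8

For the Normal–Normal model with known σ², precisions add: τ_n = τ₀ + n/σ².
So 1/σ₀² = 1/10.9111 − 6/98.1 = 0.091650 − 0.061162 = 0.030488.
Hence σ₀² = 1/0.030488 ≈ 32.8.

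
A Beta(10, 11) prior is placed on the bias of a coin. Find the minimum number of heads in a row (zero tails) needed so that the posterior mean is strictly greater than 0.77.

k = 27

After k heads and 0 tails the posterior is Beta(10+k, 11), with mean (10+k)/(10+11+k).
Set (10+k)/(21+k) > 0.77 and solve: k > (0.77·21 − 10)/(1 − 0.77) = 26.826.
The smallest integer exceeding 26.826 is 27, and checking k=27: (37)/(48) = 0.7708 > 0.77.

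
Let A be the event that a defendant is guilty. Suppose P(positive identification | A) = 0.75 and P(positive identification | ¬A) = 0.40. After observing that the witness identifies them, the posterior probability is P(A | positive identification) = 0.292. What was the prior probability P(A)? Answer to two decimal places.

P(A) = 0.18

In odds form, posterior odds = prior odds × likelihood ratio, so prior odds = posterior odds ÷ LR.
Posterior odds = 0.292/(1−0.292) = 0.4124. LR = 0.75/0.40 = 1.8750.
Prior odds = 0.4124/1.8750 = 0.2199, so P(A) = 0.2199/(1+0.2199) ≈ 0.18.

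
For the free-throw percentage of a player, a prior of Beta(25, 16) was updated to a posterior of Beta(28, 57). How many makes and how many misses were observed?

Beta is conjugate to the binomial likelihood: posterior = Beta(a+s, b+f).
Match parameters: s=28−25=3, f=57−16=41.

3 makes and 41 misses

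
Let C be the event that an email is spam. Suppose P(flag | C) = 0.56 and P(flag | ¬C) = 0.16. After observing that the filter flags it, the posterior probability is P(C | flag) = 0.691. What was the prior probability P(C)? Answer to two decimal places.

Bayes' rule in odds form gives O(C|E) = O(C)·[P(E|C)/P(E|¬C)], hence O(C) = O(C|E)/LR.
Posterior odds = 0.691/(1−0.691) = 2.2362. LR = 0.56/0.16 = 3.5000.
Prior odds = 2.2362/3.5000 = 0.6389, so P(C) = 0.6389/(1+0.6389) ≈ 0.39.

P(C) = 0.39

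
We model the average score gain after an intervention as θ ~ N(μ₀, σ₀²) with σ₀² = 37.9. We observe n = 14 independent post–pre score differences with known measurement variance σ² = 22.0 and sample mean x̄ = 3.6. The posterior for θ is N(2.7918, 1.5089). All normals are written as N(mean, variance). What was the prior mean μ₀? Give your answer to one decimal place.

μ₀ = -16.7

With known observation variance, the Normal–Normal posterior has precision τ_n = τ₀ + n/σ² and mean μ_n = (τ₀μ₀ + (n/σ²)x̄)/τ_n.
Here τ₀ = 1/37.9 = 0.026385 and τ_data = 14/22.0 = 0.636364, so τ_n = 0.662749.
Rearranging for μ₀: μ₀ = (μ_n·τ_n − τ_data·x̄)/τ₀ = (2.7918·0.662749 − 0.636364·3.6) / 0.026385 = -0.440648/0.026385 ≈ -16.7.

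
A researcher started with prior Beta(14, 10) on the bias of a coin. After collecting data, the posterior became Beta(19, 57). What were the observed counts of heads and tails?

5 heads and 47 tails

A Beta(a, b) prior with s successes and f failures in binomial data gives a Beta(a+s, b+f) posterior.
Match parameters: s=19−14=5, f=57−10=47.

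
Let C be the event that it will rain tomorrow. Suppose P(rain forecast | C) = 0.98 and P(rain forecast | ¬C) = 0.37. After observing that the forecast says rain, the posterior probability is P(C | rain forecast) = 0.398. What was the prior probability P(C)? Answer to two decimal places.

P(C) = 0.20

Bayes' rule in odds form gives O(C|E) = O(C)·[P(E|C)/P(E|¬C)], hence O(C) = O(C|E)/LR.
Posterior odds = 0.398/(1−0.398) = 0.6611. LR = 0.98/0.37 = 2.6486.
Prior odds = 0.6611/2.6486 = 0.2496, so P(C) = 0.2496/(1+0.2496) ≈ 0.20.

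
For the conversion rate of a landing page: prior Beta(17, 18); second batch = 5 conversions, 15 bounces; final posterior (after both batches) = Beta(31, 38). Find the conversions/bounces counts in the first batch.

9 conversions and 5 bounces

Sequential conjugate updates are equivalent to a single update on the pooled data, so total successes = posterior α − prior α and total failures = posterior β − prior β.
Total across both batches: 31−17=14 conversions, 38−18=20 bounces.
Subtract the second batch: 14−5=9 conversions and 20−15=5 bounces.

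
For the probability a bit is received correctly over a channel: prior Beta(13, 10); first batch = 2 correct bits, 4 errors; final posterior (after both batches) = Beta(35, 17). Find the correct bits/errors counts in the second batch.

20 correct bits and 3 errors

Sequential conjugate updates are equivalent to a single update on the pooled data, so total successes = posterior α − prior α and total failures = posterior β − prior β.
Total across both batches: 35−13=22 correct bits, 17−10=7 errors.
Subtract the first batch: 22−2=20 correct bits and 7−4=3 errors.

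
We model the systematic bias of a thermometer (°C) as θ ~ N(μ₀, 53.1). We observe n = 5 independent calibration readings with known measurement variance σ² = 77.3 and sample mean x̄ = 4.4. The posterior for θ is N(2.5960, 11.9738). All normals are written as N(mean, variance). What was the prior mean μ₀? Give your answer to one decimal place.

With known observation variance, the Normal–Normal posterior has precision τ_n = τ₀ + n/σ² and mean μ_n = (τ₀μ₀ + (n/σ²)x̄)/τ_n.
Here τ₀ = 1/53.1 = 0.018832 and τ_data = 5/77.3 = 0.064683, so τ_n = 0.083515.
Rearranging for μ₀: μ₀ = (μ_n·τ_n − τ_data·x̄)/τ₀ = (2.5960·0.083515 − 0.064683·4.4) / 0.018832 = -0.067800/0.018832 ≈ -3.6.

μ₀ = -3.6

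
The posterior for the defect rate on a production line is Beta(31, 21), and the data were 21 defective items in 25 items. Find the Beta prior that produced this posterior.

Beta is conjugate to the binomial likelihood: posterior = Beta(α+s, β+f).
Subtract the data counts: 31−21=10, 21−4=17.

Beta(10, 17)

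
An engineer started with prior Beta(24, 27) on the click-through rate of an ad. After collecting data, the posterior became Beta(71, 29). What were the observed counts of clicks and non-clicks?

Under Beta–binomial conjugacy the posterior parameters are (α+s, β+f).
Match parameters: s=71−24=47, f=29−27=2.

47 clicks and 2 non-clicks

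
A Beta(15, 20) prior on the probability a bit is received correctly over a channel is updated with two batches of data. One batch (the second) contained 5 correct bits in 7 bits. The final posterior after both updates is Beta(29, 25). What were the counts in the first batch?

Sequential conjugate updates are equivalent to a single update on the pooled data, so total successes = posterior α − prior α and total failures = posterior β − prior β.
Total across both batches: 29−15=14 correct bits, 25−20=5 errors.
Subtract the second batch: 14−5=9 correct bits and 5−2=3 errors.

9 correct bits and 3 errors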